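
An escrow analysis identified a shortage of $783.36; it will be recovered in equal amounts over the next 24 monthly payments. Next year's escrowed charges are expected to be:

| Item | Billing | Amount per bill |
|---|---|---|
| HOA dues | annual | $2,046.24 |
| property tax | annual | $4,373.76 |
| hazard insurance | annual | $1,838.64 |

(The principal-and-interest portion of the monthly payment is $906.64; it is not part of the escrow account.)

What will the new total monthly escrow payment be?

HOA dues = $2,046.24
Property tax = $4,373.76
Hazard insurance = $1,838.64
Total annual escrow = $8,258.64
Per month = $8,258.64 / 12 = $688.22
Shortage per month = $783.36 ÷ 24 = $32.64
Adjusted monthly = $688.22 + $32.64 = $720.86

$720.86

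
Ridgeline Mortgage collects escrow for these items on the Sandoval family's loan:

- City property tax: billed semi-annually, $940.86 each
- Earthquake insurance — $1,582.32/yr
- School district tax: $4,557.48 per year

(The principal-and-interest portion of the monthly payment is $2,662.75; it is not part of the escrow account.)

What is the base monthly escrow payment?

$668.46

City property tax — $940.86 × 2 = $1,881.72/yr
Earthquake insurance — $1,582.32/yr
School district tax — $4,557.48/yr
Total annual escrow = $8,021.52
Base monthly escrow = $8,021.52 ÷ 12 = $668.46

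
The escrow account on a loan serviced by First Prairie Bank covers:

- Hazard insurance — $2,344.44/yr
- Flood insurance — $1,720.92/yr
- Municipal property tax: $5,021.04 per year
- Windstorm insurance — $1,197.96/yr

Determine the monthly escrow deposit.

$857.03

Hazard insurance — $2,344.44
Flood insurance — $1,720.92
Municipal property tax — $5,021.04
Windstorm insurance — $1,197.96
Combined annual = $2,344.44 + $1,720.92 + $5,021.04 + $1,197.96 = $10,284.36
Monthly = $10,284.36 ÷ 12 = $857.03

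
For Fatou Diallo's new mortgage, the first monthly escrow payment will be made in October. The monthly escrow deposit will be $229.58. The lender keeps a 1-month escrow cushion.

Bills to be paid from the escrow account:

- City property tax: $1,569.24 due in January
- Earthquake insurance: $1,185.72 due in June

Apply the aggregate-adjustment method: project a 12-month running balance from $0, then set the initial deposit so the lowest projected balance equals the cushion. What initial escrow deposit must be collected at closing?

$918.32

Cushion = 1 × $229.58 = $229.58
Trial balance (start $0, +$229.58 each month, − disbursements):
  Oct: +$229.58 → $229.58
  Nov: +$229.58 → $459.16
  Dec: +$229.58 → $688.74
  Jan: +$229.58 − $1,569.24 → -$650.92
  Feb: +$229.58 → -$421.34
  Mar: +$229.58 → -$191.76
  Apr: +$229.58 → $37.82
  May: +$229.58 → $267.40
  Jun: +$229.58 − $1,185.72 → -$688.74
  Jul: +$229.58 → -$459.16
  Aug: +$229.58 → -$229.58
  Sep: +$229.58 → $0.00
Lowest trial balance = -$688.74 (Jun)
Initial deposit = cushion − low point = $229.58 − (-$688.74) = $918.32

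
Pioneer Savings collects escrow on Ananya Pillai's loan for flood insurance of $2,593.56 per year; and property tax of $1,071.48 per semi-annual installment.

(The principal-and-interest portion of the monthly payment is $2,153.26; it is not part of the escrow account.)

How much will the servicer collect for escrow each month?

Flood insurance — $2,593.56 per year
Property tax — $1,071.48 × 2 = $2,142.96 per year
Combined annual = $2,593.56 + $2,142.96 = $4,736.52
Per month = $4,736.52 ÷ 12 = $394.71

$394.71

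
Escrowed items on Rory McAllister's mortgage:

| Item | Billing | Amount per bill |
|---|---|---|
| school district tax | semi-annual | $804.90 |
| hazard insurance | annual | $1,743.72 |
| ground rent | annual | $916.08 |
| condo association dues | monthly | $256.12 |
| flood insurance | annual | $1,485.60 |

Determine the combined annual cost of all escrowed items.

School district tax = $804.90 × 2 = $1,609.80 per year
Hazard insurance = $1,743.72 per year
Ground rent = $916.08 per year
Condo association dues = $256.12 × 12 = $3,073.44 per year
Flood insurance = $1,485.60 per year
Total per year = $8,828.64

$8,828.64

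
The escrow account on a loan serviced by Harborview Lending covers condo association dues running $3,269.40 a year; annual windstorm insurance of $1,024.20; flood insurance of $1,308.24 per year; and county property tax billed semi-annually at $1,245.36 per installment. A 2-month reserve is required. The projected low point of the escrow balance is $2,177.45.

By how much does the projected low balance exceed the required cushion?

Condo association dues: $3,269.40/yr
Windstorm insurance: $1,024.20/yr
Flood insurance: $1,308.24/yr
County property tax: $1,245.36 × 2 = $2,490.72/yr
Total per year = $8,092.56
Base monthly escrow = $8,092.56 ÷ 12 = $674.38
Required cushion = 2 × $674.38 = $1,348.76
Surplus = $2,177.45 − $1,348.76 = $828.69

$828.69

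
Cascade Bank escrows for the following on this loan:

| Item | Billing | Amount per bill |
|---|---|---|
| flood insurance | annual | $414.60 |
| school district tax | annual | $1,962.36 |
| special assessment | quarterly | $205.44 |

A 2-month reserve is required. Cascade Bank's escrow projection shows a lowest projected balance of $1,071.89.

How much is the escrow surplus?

Flood insurance: $414.60/yr
School district tax: $1,962.36/yr
Special assessment: $205.44 × 4 = $821.76/yr
Total annual escrow = $414.60 + $1,962.36 + $821.76 = $3,198.72
Monthly escrow = $3,198.72 ÷ 12 = $266.56
Cushion = 2 × $266.56 = $533.12
Excess over cushion: $1,071.89 − $533.12 = $538.77

$538.77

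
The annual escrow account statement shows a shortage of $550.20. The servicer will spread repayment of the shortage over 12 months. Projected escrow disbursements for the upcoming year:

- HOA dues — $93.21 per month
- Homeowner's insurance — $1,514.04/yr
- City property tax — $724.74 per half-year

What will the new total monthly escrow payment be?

$386.02

HOA dues — $93.21 × 12 = $1,118.52 annually
Homeowner's insurance — $1,514.04 annually
City property tax — $724.74 × 2 = $1,449.48 annually
Yearly total = $4,082.04
Base monthly escrow = $4,082.04 / 12 = $340.17
Monthly shortage recovery: $550.20 / 12 = $45.85
Adjusted monthly = $340.17 + $45.85 = $386.02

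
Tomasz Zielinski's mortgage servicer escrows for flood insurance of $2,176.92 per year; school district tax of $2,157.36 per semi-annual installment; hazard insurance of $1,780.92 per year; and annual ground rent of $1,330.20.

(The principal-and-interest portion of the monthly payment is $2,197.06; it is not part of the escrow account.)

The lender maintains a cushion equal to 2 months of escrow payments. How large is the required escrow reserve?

$1,600.46

Flood insurance — $2,176.92 per year
School district tax — $2,157.36 × 2 = $4,314.72 per year
Hazard insurance — $1,780.92 per year
Ground rent — $1,330.20 per year
Combined annual = $2,176.92 + $4,314.72 + $1,780.92 + $1,330.20 = $9,602.76
Monthly escrow = $9,602.76 / 12 = $800.23
Reserve = 2 × $800.23 = $1,600.46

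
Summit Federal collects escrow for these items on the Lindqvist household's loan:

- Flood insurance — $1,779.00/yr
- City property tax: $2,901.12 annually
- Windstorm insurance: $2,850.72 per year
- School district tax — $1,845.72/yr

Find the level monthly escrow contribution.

$781.38

Flood insurance — $1,779.00 annually
City property tax — $2,901.12 annually
Windstorm insurance — $2,850.72 annually
School district tax — $1,845.72 annually
Combined annual = $1,779.00 + $2,901.12 + $2,850.72 + $1,845.72 = $9,376.56
Base monthly escrow = $9,376.56 ÷ 12 = $781.38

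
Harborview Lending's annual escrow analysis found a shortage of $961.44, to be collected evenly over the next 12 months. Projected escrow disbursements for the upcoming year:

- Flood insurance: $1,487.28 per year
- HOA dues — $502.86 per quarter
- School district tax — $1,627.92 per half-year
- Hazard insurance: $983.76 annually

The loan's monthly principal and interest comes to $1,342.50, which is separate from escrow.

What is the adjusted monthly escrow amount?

$724.98

Flood insurance: $1,487.28 annually
HOA dues: $502.86 × 4 = $2,011.44 annually
School district tax: $1,627.92 × 2 = $3,255.84 annually
Hazard insurance: $983.76 annually
Total annual escrow = $1,487.28 + $2,011.44 + $3,255.84 + $983.76 = $7,738.32
Base monthly escrow = $7,738.32 / 12 = $644.86
Shortage spread = $961.44 ÷ 12 = $80.12/mo
Adjusted monthly = $644.86 + $80.12 = $724.98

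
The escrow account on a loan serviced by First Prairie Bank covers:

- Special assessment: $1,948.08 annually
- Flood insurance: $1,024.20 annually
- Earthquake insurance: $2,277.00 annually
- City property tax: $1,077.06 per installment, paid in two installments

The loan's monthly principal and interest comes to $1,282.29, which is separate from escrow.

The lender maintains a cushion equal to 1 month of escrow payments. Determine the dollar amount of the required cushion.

Special assessment: $1,948.08 annually
Flood insurance: $1,024.20 annually
Earthquake insurance: $2,277.00 annually
City property tax: $1,077.06 × 2 = $2,154.12 annually
Combined annual = $1,948.08 + $1,024.20 + $2,277.00 + $2,154.12 = $7,403.40
Base monthly escrow = $7,403.40 / 12 = $616.95
Cushion = 1 × $616.95 = $616.95

$616.95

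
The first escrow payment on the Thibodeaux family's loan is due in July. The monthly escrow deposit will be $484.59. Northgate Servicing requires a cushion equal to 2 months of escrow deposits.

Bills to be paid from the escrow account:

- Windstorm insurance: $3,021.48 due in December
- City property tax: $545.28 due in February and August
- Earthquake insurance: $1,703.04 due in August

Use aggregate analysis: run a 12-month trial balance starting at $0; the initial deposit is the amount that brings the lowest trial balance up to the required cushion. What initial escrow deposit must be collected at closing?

$3,331.44

Cushion = 2 × $484.59 = $969.18
Trial balance (start $0, +$484.59 each month, − disbursements):
  Jul: +$484.59 → $484.59
  Aug: +$484.59 − $2,248.32 → -$1,279.14
  Sep: +$484.59 → -$794.55
  Oct: +$484.59 → -$309.96
  Nov: +$484.59 → $174.63
  Dec: +$484.59 − $3,021.48 → -$2,362.26
  Jan: +$484.59 → -$1,877.67
  Feb: +$484.59 − $545.28 → -$1,938.36
  Mar: +$484.59 → -$1,453.77
  Apr: +$484.59 → -$969.18
  May: +$484.59 → -$484.59
  Jun: +$484.59 → $0.00
Lowest trial balance = -$2,362.26 (Dec)
Initial deposit = cushion − low point = $969.18 − (-$2,362.26) = $3,331.44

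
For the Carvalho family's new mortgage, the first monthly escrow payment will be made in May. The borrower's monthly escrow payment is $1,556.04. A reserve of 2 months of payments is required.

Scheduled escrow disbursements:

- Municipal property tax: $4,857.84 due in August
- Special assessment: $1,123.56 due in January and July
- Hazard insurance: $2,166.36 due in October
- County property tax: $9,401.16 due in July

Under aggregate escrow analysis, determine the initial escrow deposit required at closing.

Cushion = 2 × $1,556.04 = $3,112.08
Trial balance (start $0, +$1,556.04 each month, − disbursements):
  May: +$1,556.04 → $1,556.04
  Jun: +$1,556.04 → $3,112.08
  Jul: +$1,556.04 − $10,524.72 → -$5,856.60
  Aug: +$1,556.04 − $4,857.84 → -$9,158.40
  Sep: +$1,556.04 → -$7,602.36
  Oct: +$1,556.04 − $2,166.36 → -$8,212.68
  Nov: +$1,556.04 → -$6,656.64
  Dec: +$1,556.04 → -$5,100.60
  Jan: +$1,556.04 − $1,123.56 → -$4,668.12
  Feb: +$1,556.04 → -$3,112.08
  Mar: +$1,556.04 → -$1,556.04
  Apr: +$1,556.04 → $0.00
Lowest trial balance = -$9,158.40 (Aug)
Initial deposit = cushion − low point = $3,112.08 − (-$9,158.40) = $12,270.48

$12,270.48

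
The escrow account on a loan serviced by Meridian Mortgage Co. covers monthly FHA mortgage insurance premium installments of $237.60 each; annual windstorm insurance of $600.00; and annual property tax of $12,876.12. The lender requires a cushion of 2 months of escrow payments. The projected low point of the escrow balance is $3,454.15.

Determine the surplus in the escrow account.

$732.93

FHA mortgage insurance premium = $237.60 × 12 = $2,851.20 annually
Windstorm insurance = $600.00 annually
Property tax = $12,876.12 annually
Yearly total = $16,327.32
Monthly escrow = $16,327.32 ÷ 12 = $1,360.61
Required reserve = 2 × $1,360.61 = $2,721.22
Excess over cushion: $3,454.15 − $2,721.22 = $732.93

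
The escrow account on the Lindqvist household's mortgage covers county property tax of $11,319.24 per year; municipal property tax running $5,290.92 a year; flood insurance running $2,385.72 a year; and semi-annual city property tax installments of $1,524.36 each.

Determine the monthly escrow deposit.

$1,837.05

County property tax — $11,319.24
Municipal property tax — $5,290.92
Flood insurance — $2,385.72
City property tax — $1,524.36 × 2 = $3,048.72
Total annual escrow = $11,319.24 + $5,290.92 + $2,385.72 + $3,048.72 = $22,044.60
Per month = $22,044.60 ÷ 12 = $1,837.05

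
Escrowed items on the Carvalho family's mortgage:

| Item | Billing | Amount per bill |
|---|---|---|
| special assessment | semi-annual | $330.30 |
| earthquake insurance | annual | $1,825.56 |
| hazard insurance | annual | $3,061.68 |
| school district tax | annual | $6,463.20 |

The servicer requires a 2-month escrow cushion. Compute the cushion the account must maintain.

$2,001.84

Special assessment: $330.30 × 2 = $660.60 annually
Earthquake insurance: $1,825.56 annually
Hazard insurance: $3,061.68 annually
School district tax: $6,463.20 annually
Annual escrow total = $660.60 + $1,825.56 + $3,061.68 + $6,463.20 = $12,011.04
Monthly escrow = $12,011.04 / 12 = $1,000.92
Cushion = 2 × $1,000.92 = $2,001.84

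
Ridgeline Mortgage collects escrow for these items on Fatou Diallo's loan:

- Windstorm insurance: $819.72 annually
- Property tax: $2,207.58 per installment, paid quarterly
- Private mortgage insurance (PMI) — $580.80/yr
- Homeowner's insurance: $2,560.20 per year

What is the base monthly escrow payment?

$1,065.92

Windstorm insurance — $819.72 annually
Property tax — $2,207.58 × 4 = $8,830.32 annually
Private mortgage insurance (PMI) — $580.80 annually
Homeowner's insurance — $2,560.20 annually
Total per year = $819.72 + $8,830.32 + $580.80 + $2,560.20 = $12,791.04
Per month = $12,791.04 / 12 = $1,065.92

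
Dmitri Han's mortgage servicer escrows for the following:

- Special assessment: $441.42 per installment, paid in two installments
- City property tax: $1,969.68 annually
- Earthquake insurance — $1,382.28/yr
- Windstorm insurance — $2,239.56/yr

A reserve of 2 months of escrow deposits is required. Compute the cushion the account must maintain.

Special assessment — $441.42 × 2 = $882.84 annually
City property tax — $1,969.68 annually
Earthquake insurance — $1,382.28 annually
Windstorm insurance — $2,239.56 annually
Total annual escrow = $6,474.36
Monthly = $6,474.36 ÷ 12 = $539.53
Reserve = 2 × $539.53 = $1,079.06

$1,079.06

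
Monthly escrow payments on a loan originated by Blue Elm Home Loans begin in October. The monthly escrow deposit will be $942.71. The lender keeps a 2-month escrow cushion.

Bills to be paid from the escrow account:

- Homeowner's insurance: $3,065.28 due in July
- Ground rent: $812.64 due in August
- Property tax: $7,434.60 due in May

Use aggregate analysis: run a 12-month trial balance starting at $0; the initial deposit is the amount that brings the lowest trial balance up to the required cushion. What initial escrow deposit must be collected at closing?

Cushion = 2 × $942.71 = $1,885.42
Trial balance (start $0, +$942.71 each month, − disbursements):
  Oct: +$942.71 → $942.71
  Nov: +$942.71 → $1,885.42
  Dec: +$942.71 → $2,828.13
  Jan: +$942.71 → $3,770.84
  Feb: +$942.71 → $4,713.55
  Mar: +$942.71 → $5,656.26
  Apr: +$942.71 → $6,598.97
  May: +$942.71 − $7,434.60 → $107.08
  Jun: +$942.71 → $1,049.79
  Jul: +$942.71 − $3,065.28 → -$1,072.78
  Aug: +$942.71 − $812.64 → -$942.71
  Sep: +$942.71 → $0.00
Lowest trial balance = -$1,072.78 (Jul)
Initial deposit = cushion − low point = $1,885.42 − (-$1,072.78) = $2,958.20

$2,958.20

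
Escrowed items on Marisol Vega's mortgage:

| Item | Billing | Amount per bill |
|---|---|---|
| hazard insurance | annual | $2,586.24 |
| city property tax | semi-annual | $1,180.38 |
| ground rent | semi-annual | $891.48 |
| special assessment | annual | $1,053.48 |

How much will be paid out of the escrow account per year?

$7,783.44

Hazard insurance = $2,586.24 per year
City property tax = $1,180.38 × 2 = $2,360.76 per year
Ground rent = $891.48 × 2 = $1,782.96 per year
Special assessment = $1,053.48 per year
Annual escrow total = $7,783.44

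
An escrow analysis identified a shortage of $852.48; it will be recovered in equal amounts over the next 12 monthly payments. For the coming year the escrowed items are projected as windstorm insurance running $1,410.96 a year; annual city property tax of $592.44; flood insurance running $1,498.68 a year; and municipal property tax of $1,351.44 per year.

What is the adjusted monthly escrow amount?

Windstorm insurance — $1,410.96
City property tax — $592.44
Flood insurance — $1,498.68
Municipal property tax — $1,351.44
Total per year = $1,410.96 + $592.44 + $1,498.68 + $1,351.44 = $4,853.52
Monthly = $4,853.52 ÷ 12 = $404.46
Shortage spread = $852.48 ÷ 12 = $71.04/mo
Adjusted monthly = $404.46 + $71.04 = $475.50

$475.50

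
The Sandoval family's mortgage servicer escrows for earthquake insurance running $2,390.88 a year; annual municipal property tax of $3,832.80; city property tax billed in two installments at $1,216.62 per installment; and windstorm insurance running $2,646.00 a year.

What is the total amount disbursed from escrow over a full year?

Earthquake insurance: $2,390.88 annually
Municipal property tax: $3,832.80 annually
City property tax: $1,216.62 × 2 = $2,433.24 annually
Windstorm insurance: $2,646.00 annually
Yearly total = $2,390.88 + $3,832.80 + $2,433.24 + $2,646.00 = $11,302.92

$11,302.92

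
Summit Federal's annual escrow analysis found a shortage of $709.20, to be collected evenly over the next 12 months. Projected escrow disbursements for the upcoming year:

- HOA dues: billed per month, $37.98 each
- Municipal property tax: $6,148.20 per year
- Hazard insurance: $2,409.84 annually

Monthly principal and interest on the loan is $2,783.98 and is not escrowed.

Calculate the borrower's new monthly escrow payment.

$810.25

HOA dues = $37.98 × 12 = $455.76/yr
Municipal property tax = $6,148.20/yr
Hazard insurance = $2,409.84/yr
Yearly total = $455.76 + $6,148.20 + $2,409.84 = $9,013.80
Monthly = $9,013.80 / 12 = $751.15
Monthly shortage recovery: $709.20 / 12 = $59.10
New monthly escrow = $751.15 + $59.10 = $810.25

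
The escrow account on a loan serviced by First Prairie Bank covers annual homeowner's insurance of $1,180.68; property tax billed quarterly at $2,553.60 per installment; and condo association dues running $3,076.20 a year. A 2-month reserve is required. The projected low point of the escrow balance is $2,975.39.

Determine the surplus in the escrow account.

Homeowner's insurance — $1,180.68 annually
Property tax — $2,553.60 × 4 = $10,214.40 annually
Condo association dues — $3,076.20 annually
Total annual escrow = $1,180.68 + $10,214.40 + $3,076.20 = $14,471.28
Monthly = $14,471.28 ÷ 12 = $1,205.94
Required cushion = 2 × $1,205.94 = $2,411.88
Excess over cushion: $2,975.39 − $2,411.88 = $563.51

$563.51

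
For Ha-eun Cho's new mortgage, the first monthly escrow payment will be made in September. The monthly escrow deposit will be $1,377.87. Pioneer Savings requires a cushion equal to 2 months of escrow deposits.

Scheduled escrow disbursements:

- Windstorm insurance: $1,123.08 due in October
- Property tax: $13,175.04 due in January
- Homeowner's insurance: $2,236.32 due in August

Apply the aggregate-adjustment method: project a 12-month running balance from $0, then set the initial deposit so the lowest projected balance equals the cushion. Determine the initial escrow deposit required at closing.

$10,164.51

Cushion = 2 × $1,377.87 = $2,755.74
Trial balance (start $0, +$1,377.87 each month, − disbursements):
  Sep: +$1,377.87 → $1,377.87
  Oct: +$1,377.87 − $1,123.08 → $1,632.66
  Nov: +$1,377.87 → $3,010.53
  Dec: +$1,377.87 → $4,388.40
  Jan: +$1,377.87 − $13,175.04 → -$7,408.77
  Feb: +$1,377.87 → -$6,030.90
  Mar: +$1,377.87 → -$4,653.03
  Apr: +$1,377.87 → -$3,275.16
  May: +$1,377.87 → -$1,897.29
  Jun: +$1,377.87 → -$519.42
  Jul: +$1,377.87 → $858.45
  Aug: +$1,377.87 − $2,236.32 → $0.00
Lowest trial balance = -$7,408.77 (Jan)
Initial deposit = cushion − low point = $2,755.74 − (-$7,408.77) = $10,164.51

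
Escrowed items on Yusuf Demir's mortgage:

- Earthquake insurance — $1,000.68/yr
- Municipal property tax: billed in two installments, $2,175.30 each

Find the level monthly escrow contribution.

Earthquake insurance = $1,000.68 annually
Municipal property tax = $2,175.30 × 2 = $4,350.60 annually
Combined annual = $5,351.28
Base monthly escrow = $5,351.28 ÷ 12 = $445.94

$445.94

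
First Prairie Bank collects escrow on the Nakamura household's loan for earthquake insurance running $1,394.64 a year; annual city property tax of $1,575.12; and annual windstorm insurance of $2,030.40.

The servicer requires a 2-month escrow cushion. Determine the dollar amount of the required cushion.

$833.36

Earthquake insurance — $1,394.64/yr
City property tax — $1,575.12/yr
Windstorm insurance — $2,030.40/yr
Combined annual = $1,394.64 + $1,575.12 + $2,030.40 = $5,000.16
Monthly escrow = $5,000.16 ÷ 12 = $416.68
Required cushion = 2 × $416.68 = $833.36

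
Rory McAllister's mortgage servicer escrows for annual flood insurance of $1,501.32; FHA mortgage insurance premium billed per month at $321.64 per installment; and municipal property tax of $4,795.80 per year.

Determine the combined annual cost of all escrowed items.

Flood insurance: $1,501.32 per year
FHA mortgage insurance premium: $321.64 × 12 = $3,859.68 per year
Municipal property tax: $4,795.80 per year
Total per year = $10,156.80

$10,156.80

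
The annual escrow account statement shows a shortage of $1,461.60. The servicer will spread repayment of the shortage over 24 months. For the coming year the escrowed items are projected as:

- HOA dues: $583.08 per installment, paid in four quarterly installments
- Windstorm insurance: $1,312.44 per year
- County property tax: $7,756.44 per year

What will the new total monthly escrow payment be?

HOA dues — $583.08 × 4 = $2,332.32
Windstorm insurance — $1,312.44
County property tax — $7,756.44
Combined annual = $2,332.32 + $1,312.44 + $7,756.44 = $11,401.20
Monthly = $11,401.20 / 12 = $950.10
Shortage spread = $1,461.60 ÷ 24 = $60.90/mo
New monthly escrow = $950.10 + $60.90 = $1,011.00

$1,011.00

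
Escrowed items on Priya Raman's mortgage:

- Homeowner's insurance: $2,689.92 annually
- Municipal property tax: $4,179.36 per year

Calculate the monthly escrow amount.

$572.44

Homeowner's insurance: $2,689.92 per year
Municipal property tax: $4,179.36 per year
Yearly total = $2,689.92 + $4,179.36 = $6,869.28
Monthly = $6,869.28 ÷ 12 = $572.44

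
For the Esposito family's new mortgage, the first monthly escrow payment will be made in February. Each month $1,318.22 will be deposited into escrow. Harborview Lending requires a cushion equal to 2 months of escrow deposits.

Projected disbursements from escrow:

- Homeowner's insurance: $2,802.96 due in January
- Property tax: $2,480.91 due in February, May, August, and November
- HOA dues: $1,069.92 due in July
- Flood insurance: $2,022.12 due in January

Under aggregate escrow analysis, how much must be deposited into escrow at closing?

Cushion = 2 × $1,318.22 = $2,636.44
Trial balance (start $0, +$1,318.22 each month, − disbursements):
  Feb: +$1,318.22 − $2,480.91 → -$1,162.69
  Mar: +$1,318.22 → $155.53
  Apr: +$1,318.22 → $1,473.75
  May: +$1,318.22 − $2,480.91 → $311.06
  Jun: +$1,318.22 → $1,629.28
  Jul: +$1,318.22 − $1,069.92 → $1,877.58
  Aug: +$1,318.22 − $2,480.91 → $714.89
  Sep: +$1,318.22 → $2,033.11
  Oct: +$1,318.22 → $3,351.33
  Nov: +$1,318.22 − $2,480.91 → $2,188.64
  Dec: +$1,318.22 → $3,506.86
  Jan: +$1,318.22 − $4,825.08 → $0.00
Lowest trial balance = -$1,162.69 (Feb)
Initial deposit = cushion − low point = $2,636.44 − (-$1,162.69) = $3,799.13

$3,799.13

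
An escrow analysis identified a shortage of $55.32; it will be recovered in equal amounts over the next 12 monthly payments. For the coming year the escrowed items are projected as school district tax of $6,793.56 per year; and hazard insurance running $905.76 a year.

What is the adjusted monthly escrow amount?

$646.22

School district tax = $6,793.56/yr
Hazard insurance = $905.76/yr
Combined annual = $6,793.56 + $905.76 = $7,699.32
Base monthly escrow = $7,699.32 ÷ 12 = $641.61
Shortage spread = $55.32 ÷ 12 = $4.61/mo
Adjusted monthly = $641.61 + $4.61 = $646.22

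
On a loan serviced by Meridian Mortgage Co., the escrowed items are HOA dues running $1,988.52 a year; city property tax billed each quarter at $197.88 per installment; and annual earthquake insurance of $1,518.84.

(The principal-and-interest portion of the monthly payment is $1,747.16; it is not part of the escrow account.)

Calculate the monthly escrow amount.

$358.24

HOA dues = $1,988.52/yr
City property tax = $197.88 × 4 = $791.52/yr
Earthquake insurance = $1,518.84/yr
Total per year = $1,988.52 + $791.52 + $1,518.84 = $4,298.88
Monthly = $4,298.88 ÷ 12 = $358.24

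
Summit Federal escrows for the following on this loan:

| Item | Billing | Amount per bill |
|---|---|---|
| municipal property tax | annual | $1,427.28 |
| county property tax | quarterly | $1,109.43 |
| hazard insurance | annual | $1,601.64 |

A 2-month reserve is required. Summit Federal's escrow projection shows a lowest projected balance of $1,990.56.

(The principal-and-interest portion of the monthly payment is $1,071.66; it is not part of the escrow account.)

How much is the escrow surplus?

Municipal property tax = $1,427.28
County property tax = $1,109.43 × 4 = $4,437.72
Hazard insurance = $1,601.64
Yearly total = $1,427.28 + $4,437.72 + $1,601.64 = $7,466.64
Monthly = $7,466.64 / 12 = $622.22
Required cushion = 2 × $622.22 = $1,244.44
Excess over cushion: $1,990.56 − $1,244.44 = $746.12

$746.12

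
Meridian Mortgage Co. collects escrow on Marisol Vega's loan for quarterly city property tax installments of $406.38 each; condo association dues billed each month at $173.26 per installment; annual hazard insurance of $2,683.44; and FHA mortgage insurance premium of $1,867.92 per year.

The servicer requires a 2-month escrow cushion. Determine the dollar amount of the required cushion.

$1,376.00

City property tax = $406.38 × 4 = $1,625.52/yr
Condo association dues = $173.26 × 12 = $2,079.12/yr
Hazard insurance = $2,683.44/yr
FHA mortgage insurance premium = $1,867.92/yr
Combined annual = $1,625.52 + $2,079.12 + $2,683.44 + $1,867.92 = $8,256.00
Per month = $8,256.00 / 12 = $688.00
Required cushion = 2 × $688.00 = $1,376.00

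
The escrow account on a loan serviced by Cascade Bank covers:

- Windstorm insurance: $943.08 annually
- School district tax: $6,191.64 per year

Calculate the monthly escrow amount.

$594.56

Windstorm insurance = $943.08
School district tax = $6,191.64
Yearly total = $943.08 + $6,191.64 = $7,134.72
Base monthly escrow = $7,134.72 / 12 = $594.56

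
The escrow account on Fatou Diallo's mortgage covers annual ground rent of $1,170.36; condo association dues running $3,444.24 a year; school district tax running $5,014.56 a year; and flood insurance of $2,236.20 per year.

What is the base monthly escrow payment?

Ground rent = $1,170.36/yr
Condo association dues = $3,444.24/yr
School district tax = $5,014.56/yr
Flood insurance = $2,236.20/yr
Total annual escrow = $1,170.36 + $3,444.24 + $5,014.56 + $2,236.20 = $11,865.36
Per month = $11,865.36 / 12 = $988.78

$988.78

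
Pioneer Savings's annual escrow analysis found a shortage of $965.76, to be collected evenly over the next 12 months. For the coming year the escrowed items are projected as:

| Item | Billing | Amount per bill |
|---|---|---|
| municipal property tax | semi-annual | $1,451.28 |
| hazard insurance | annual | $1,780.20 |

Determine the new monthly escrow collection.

$470.71

Municipal property tax: $1,451.28 × 2 = $2,902.56 per year
Hazard insurance: $1,780.20 per year
Combined annual = $4,682.76
Monthly = $4,682.76 ÷ 12 = $390.23
Shortage spread = $965.76 / 12 = $80.48/mo
Adjusted monthly = $390.23 + $80.48 = $470.71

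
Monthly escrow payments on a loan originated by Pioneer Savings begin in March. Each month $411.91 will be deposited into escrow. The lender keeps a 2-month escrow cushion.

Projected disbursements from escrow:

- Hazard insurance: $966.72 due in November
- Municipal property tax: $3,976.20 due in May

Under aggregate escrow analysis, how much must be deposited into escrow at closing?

Cushion = 2 × $411.91 = $823.82
Trial balance (start $0, +$411.91 each month, − disbursements):
  Mar: +$411.91 → $411.91
  Apr: +$411.91 → $823.82
  May: +$411.91 − $3,976.20 → -$2,740.47
  Jun: +$411.91 → -$2,328.56
  Jul: +$411.91 → -$1,916.65
  Aug: +$411.91 → -$1,504.74
  Sep: +$411.91 → -$1,092.83
  Oct: +$411.91 → -$680.92
  Nov: +$411.91 − $966.72 → -$1,235.73
  Dec: +$411.91 → -$823.82
  Jan: +$411.91 → -$411.91
  Feb: +$411.91 → $0.00
Lowest trial balance = -$2,740.47 (May)
Initial deposit = cushion − low point = $823.82 − (-$2,740.47) = $3,564.29

$3,564.29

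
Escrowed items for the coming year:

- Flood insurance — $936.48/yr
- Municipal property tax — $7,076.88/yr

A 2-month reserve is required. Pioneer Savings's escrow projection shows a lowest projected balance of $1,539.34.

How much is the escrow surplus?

$203.78

Flood insurance — $936.48 per year
Municipal property tax — $7,076.88 per year
Total annual escrow = $936.48 + $7,076.88 = $8,013.36
Monthly escrow = $8,013.36 / 12 = $667.78
Required cushion = 2 × $667.78 = $1,335.56
Surplus = $1,539.34 − $1,335.56 = $203.78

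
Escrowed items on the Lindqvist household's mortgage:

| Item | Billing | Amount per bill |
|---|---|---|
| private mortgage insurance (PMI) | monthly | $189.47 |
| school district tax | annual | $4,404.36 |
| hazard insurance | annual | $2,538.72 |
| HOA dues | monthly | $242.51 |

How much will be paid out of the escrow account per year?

$12,126.84

Private mortgage insurance (PMI) — $189.47 × 12 = $2,273.64 annually
School district tax — $4,404.36 annually
Hazard insurance — $2,538.72 annually
HOA dues — $242.51 × 12 = $2,910.12 annually
Total annual escrow = $2,273.64 + $4,404.36 + $2,538.72 + $2,910.12 = $12,126.84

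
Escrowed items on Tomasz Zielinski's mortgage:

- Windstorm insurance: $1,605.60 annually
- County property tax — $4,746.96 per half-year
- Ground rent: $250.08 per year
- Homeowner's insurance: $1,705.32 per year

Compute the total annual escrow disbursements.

Windstorm insurance = $1,605.60 annually
County property tax = $4,746.96 × 2 = $9,493.92 annually
Ground rent = $250.08 annually
Homeowner's insurance = $1,705.32 annually
Total per year = $1,605.60 + $9,493.92 + $250.08 + $1,705.32 = $13,054.92

$13,054.92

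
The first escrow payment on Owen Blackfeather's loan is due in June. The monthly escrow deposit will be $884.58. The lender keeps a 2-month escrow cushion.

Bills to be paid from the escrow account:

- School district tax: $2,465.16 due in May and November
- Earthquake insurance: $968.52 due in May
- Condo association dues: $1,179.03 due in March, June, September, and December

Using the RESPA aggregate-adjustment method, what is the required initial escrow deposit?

$2,063.61

Cushion = 2 × $884.58 = $1,769.16
Trial balance (start $0, +$884.58 each month, − disbursements):
  Jun: +$884.58 − $1,179.03 → -$294.45
  Jul: +$884.58 → $590.13
  Aug: +$884.58 → $1,474.71
  Sep: +$884.58 − $1,179.03 → $1,180.26
  Oct: +$884.58 → $2,064.84
  Nov: +$884.58 − $2,465.16 → $484.26
  Dec: +$884.58 − $1,179.03 → $189.81
  Jan: +$884.58 → $1,074.39
  Feb: +$884.58 → $1,958.97
  Mar: +$884.58 − $1,179.03 → $1,664.52
  Apr: +$884.58 → $2,549.10
  May: +$884.58 − $3,433.68 → $0.00
Lowest trial balance = -$294.45 (Jun)
Initial deposit = cushion − low point = $1,769.16 − (-$294.45) = $2,063.61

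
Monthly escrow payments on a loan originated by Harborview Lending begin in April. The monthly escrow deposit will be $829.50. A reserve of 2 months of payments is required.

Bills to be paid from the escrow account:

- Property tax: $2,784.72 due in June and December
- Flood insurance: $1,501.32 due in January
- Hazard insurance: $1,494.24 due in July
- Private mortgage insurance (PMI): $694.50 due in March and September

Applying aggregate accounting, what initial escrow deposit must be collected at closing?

$2,623.50

Cushion = 2 × $829.50 = $1,659.00
Trial balance (start $0, +$829.50 each month, − disbursements):
  Apr: +$829.50 → $829.50
  May: +$829.50 → $1,659.00
  Jun: +$829.50 − $2,784.72 → -$296.22
  Jul: +$829.50 − $1,494.24 → -$960.96
  Aug: +$829.50 → -$131.46
  Sep: +$829.50 − $694.50 → $3.54
  Oct: +$829.50 → $833.04
  Nov: +$829.50 → $1,662.54
  Dec: +$829.50 − $2,784.72 → -$292.68
  Jan: +$829.50 − $1,501.32 → -$964.50
  Feb: +$829.50 → -$135.00
  Mar: +$829.50 − $694.50 → $0.00
Lowest trial balance = -$964.50 (Jan)
Initial deposit = cushion − low point = $1,659.00 − (-$964.50) = $2,623.50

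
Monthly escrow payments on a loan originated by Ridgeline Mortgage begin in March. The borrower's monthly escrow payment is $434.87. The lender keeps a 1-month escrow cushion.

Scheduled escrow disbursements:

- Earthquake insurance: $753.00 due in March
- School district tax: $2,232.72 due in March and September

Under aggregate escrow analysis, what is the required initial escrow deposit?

Cushion = 1 × $434.87 = $434.87
Trial balance (start $0, +$434.87 each month, − disbursements):
  Mar: +$434.87 − $2,985.72 → -$2,550.85
  Apr: +$434.87 → -$2,115.98
  May: +$434.87 → -$1,681.11
  Jun: +$434.87 → -$1,246.24
  Jul: +$434.87 → -$811.37
  Aug: +$434.87 → -$376.50
  Sep: +$434.87 − $2,232.72 → -$2,174.35
  Oct: +$434.87 → -$1,739.48
  Nov: +$434.87 → -$1,304.61
  Dec: +$434.87 → -$869.74
  Jan: +$434.87 → -$434.87
  Feb: +$434.87 → $0.00
Lowest trial balance = -$2,550.85 (Mar)
Initial deposit = cushion − low point = $434.87 − (-$2,550.85) = $2,985.72

$2,985.72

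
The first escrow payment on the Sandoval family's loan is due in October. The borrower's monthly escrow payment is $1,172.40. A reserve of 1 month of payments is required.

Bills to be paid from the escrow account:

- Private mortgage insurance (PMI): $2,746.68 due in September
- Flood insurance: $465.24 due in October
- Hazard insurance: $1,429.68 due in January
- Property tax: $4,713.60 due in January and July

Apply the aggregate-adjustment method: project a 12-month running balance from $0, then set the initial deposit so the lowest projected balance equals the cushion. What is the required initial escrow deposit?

$3,091.32

Cushion = 1 × $1,172.40 = $1,172.40
Trial balance (start $0, +$1,172.40 each month, − disbursements):
  Oct: +$1,172.40 − $465.24 → $707.16
  Nov: +$1,172.40 → $1,879.56
  Dec: +$1,172.40 → $3,051.96
  Jan: +$1,172.40 − $6,143.28 → -$1,918.92
  Feb: +$1,172.40 → -$746.52
  Mar: +$1,172.40 → $425.88
  Apr: +$1,172.40 → $1,598.28
  May: +$1,172.40 → $2,770.68
  Jun: +$1,172.40 → $3,943.08
  Jul: +$1,172.40 − $4,713.60 → $401.88
  Aug: +$1,172.40 → $1,574.28
  Sep: +$1,172.40 − $2,746.68 → $0.00
Lowest trial balance = -$1,918.92 (Jan)
Initial deposit = cushion − low point = $1,172.40 − (-$1,918.92) = $3,091.32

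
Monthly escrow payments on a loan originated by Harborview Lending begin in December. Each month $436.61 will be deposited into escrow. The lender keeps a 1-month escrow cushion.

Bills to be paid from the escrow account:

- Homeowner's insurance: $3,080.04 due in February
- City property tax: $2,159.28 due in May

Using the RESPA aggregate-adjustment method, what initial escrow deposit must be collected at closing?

Cushion = 1 × $436.61 = $436.61
Trial balance (start $0, +$436.61 each month, − disbursements):
  Dec: +$436.61 → $436.61
  Jan: +$436.61 → $873.22
  Feb: +$436.61 − $3,080.04 → -$1,770.21
  Mar: +$436.61 → -$1,333.60
  Apr: +$436.61 → -$896.99
  May: +$436.61 − $2,159.28 → -$2,619.66
  Jun: +$436.61 → -$2,183.05
  Jul: +$436.61 → -$1,746.44
  Aug: +$436.61 → -$1,309.83
  Sep: +$436.61 → -$873.22
  Oct: +$436.61 → -$436.61
  Nov: +$436.61 → $0.00
Lowest trial balance = -$2,619.66 (May)
Initial deposit = cushion − low point = $436.61 − (-$2,619.66) = $3,056.27

$3,056.27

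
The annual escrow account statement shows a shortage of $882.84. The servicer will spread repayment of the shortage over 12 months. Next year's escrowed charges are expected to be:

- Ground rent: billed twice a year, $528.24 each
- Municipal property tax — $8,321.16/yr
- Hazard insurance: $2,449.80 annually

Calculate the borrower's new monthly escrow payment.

$1,059.19

Ground rent = $528.24 × 2 = $1,056.48 per year
Municipal property tax = $8,321.16 per year
Hazard insurance = $2,449.80 per year
Total per year = $1,056.48 + $8,321.16 + $2,449.80 = $11,827.44
Base monthly escrow = $11,827.44 ÷ 12 = $985.62
Monthly shortage recovery: $882.84 / 12 = $73.57
New monthly escrow = $985.62 + $73.57 = $1,059.19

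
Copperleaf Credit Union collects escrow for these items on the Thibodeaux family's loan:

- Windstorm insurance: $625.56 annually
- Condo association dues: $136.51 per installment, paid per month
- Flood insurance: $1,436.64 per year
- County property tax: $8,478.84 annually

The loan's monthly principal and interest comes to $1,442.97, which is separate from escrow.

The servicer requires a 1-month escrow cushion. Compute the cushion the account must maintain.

Windstorm insurance — $625.56 annually
Condo association dues — $136.51 × 12 = $1,638.12 annually
Flood insurance — $1,436.64 annually
County property tax — $8,478.84 annually
Yearly total = $12,179.16
Base monthly escrow = $12,179.16 / 12 = $1,014.93
Cushion = 1 × $1,014.93 = $1,014.93

$1,014.93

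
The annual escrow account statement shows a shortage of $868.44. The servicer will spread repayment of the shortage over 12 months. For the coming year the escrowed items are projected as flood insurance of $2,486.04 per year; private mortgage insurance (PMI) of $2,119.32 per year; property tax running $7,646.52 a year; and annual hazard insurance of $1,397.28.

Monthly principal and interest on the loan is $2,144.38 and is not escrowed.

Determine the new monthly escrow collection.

$1,209.80

Flood insurance — $2,486.04
Private mortgage insurance (PMI) — $2,119.32
Property tax — $7,646.52
Hazard insurance — $1,397.28
Total annual escrow = $13,649.16
Monthly = $13,649.16 ÷ 12 = $1,137.43
Shortage spread = $868.44 ÷ 12 = $72.37/mo
New monthly escrow = $1,137.43 + $72.37 = $1,209.80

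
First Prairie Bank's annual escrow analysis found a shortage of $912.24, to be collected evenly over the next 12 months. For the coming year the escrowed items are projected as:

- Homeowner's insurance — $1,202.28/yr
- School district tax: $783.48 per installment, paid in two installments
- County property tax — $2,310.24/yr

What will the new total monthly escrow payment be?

Homeowner's insurance: $1,202.28/yr
School district tax: $783.48 × 2 = $1,566.96/yr
County property tax: $2,310.24/yr
Total annual escrow = $1,202.28 + $1,566.96 + $2,310.24 = $5,079.48
Monthly escrow = $5,079.48 ÷ 12 = $423.29
Shortage per month = $912.24 ÷ 12 = $76.02
Adjusted monthly = $423.29 + $76.02 = $499.31

$499.31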